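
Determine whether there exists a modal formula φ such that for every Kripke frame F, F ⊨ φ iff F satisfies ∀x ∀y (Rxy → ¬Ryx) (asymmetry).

Not modally definable

Modal frame validity is preserved under surjective bounded morphisms.
The 5-cycle (worlds 0,1,2,3,4 with 0→1→2→3→4→0) is asymmetric. Mapping every world to a single reflexive point • is a surjective bounded morphism, and the reflexive point is not asymmetric (R•• but asymmetry requires ¬R••).
So no modal formula (or set of formulas) defines exactly the asymmetric frames.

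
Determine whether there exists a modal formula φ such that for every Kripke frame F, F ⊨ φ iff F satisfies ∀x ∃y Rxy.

Yes: it is seriality, defined by the D schema □q → ◇q.
Suppose □q→◇q is valid. At any x set V(q)=W. Then □q at x, so ◇q at x, so x has a successor.

Definable; □q → ◇q defines it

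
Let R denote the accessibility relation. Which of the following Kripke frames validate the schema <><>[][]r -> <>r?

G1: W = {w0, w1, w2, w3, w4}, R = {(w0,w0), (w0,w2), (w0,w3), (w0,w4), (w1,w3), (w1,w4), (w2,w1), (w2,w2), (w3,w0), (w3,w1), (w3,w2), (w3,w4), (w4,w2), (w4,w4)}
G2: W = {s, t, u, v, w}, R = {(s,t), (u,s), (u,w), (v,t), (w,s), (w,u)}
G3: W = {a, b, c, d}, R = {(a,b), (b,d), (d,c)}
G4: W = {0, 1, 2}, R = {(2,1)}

This is the axiom for a generalized confluence (Geach) condition; its first-order frame correspondent is forall x forall y (x R^2 y -> exists w (y R^2 w & xRw)).
G1: satisfies the condition.
G2: fails — uR²s but no w* with sR²w* and uRw*.
G3: fails — aR²d but no w with dR²w and aRw.
G4: satisfies the condition.

G1, G4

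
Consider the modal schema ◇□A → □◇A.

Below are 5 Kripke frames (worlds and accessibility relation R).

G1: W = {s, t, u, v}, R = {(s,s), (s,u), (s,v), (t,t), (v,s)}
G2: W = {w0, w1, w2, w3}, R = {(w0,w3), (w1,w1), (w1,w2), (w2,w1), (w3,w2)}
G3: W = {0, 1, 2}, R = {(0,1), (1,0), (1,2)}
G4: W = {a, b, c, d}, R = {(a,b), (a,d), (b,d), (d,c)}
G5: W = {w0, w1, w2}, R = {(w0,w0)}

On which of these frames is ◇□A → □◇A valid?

This is the axiom for convergence; its first-order frame correspondent is ∀x ∀y ∀z (Rxy ∧ Rxz → ∃w (Ryw ∧ Rzw)).
G1: fails — Rsv and Rsu but v and u have no common successor.
G2: satisfies the condition.
G3: fails — R12 and R12 but 2 and 2 have no common successor.
G4: fails — Rad and Rab but d and b have no common successor.
G5: satisfies the condition.
Valid on: G2, G5.

G2, G5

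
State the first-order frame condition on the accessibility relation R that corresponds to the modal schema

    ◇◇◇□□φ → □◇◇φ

This is a Sahlqvist (Geach-type) schema ◇^3□^2φ → □^1◇^2φ.
Minimal-valuation argument: fix x; take any y with xR^3y and any z with xR^1z. Set V(φ) to the set of worlds R-reachable from y in exactly 2 steps. Then □^2φ holds at y, so the antecedent holds at x; validity forces ◇^2φ at z, giving a w with zR^2w and yR^2w.
First-order correspondent: ∀x ∀y ∀z ((xR³y ∧ xRz) → ∃w (yR²w ∧ zR²w)).

∀x ∀y ∀z ((xR³y ∧ xRz) → ∃w (yR²w ∧ zR²w))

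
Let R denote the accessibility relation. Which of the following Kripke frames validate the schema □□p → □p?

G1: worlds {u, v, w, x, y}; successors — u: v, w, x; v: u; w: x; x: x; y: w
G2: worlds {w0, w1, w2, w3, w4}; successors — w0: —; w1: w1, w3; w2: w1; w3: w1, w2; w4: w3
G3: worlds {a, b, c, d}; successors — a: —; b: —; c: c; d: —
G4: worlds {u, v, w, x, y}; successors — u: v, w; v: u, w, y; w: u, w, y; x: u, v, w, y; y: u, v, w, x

G3

The schema corresponds to density: ∀x ∀y (Rxy → ∃z (Rxz ∧ Rzy)).
G1: fails — Ruv but no z with Ruz and Rzv.
G2: fails — Rw3w2 but no z with Rw3z and Rzw2.
G3: satisfies the condition.
G4: fails — Ruv but no z with Ruz and Rzv.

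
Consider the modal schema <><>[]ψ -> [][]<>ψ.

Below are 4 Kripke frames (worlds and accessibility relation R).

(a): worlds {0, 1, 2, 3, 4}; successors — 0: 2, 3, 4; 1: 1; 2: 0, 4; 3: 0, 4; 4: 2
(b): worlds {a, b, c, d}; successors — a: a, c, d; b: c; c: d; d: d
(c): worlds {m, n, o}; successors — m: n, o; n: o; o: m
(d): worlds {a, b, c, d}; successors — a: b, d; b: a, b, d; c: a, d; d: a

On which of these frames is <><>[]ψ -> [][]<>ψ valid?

(b)

Frame correspondent (Sahlqvist): forall x forall y forall z ((x R^2 y & x R^2 z) -> exists w (yRw & zRw)) — i.e. a generalized confluence (Geach) condition.
(a): fails — 0R²2, 0R²4 but no w with 2Rw and 4Rw.
(b): satisfies the condition.
(c): fails — mR²m, mR²o but no w with mRw and oRw.
(d): fails — aR²a, aR²d but no w with aRw and dRw.
Valid on: (b).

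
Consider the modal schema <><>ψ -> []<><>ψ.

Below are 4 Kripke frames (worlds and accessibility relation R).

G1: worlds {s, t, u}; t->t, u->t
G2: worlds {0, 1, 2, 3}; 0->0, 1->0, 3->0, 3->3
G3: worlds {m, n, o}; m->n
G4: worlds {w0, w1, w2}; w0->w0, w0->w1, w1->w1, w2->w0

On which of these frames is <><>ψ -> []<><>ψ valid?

This is the axiom for a generalized confluence (Geach) condition; its first-order frame correspondent is forall x forall y forall z ((x R^2 y & xRz) -> exists w (y = w & z R^2 w)).
G1: condition met.
G2: fails — 3R²3, 3R0 but no w with 3=w and 0R²w.
G3: condition met.
G4: fails — w0R²w0, w0Rw1 but no w with w0=w and w1R²w.
Valid on: G1, G3.

G1, G3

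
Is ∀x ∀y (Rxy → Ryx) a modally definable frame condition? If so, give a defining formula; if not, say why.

Definable; p → □◇p defines it

The condition is symmetry. A defining modal formula is p → □◇p.
Suppose p→□◇p is valid. Take Rxy and set V(p)={x}. Then p at x, so □◇p at x, so ◇p at y, so some z with Ryz has p; z=x, i.e. Ryx.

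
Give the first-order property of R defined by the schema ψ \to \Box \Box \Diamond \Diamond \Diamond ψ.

\forall x \forall z (x R^2 z \to \exists w (x = w \wedge z R^3 w))

This is a Sahlqvist (Geach-type) schema ◇^0□^0ψ → □^2◇^3ψ.
Minimal-valuation argument: fix x; take any y with xR^0y and any z with xR^2z. Set V(ψ) to the set of worlds R-reachable from y in exactly 0 steps. Then □^0ψ holds at y, so the antecedent holds at x; validity forces ◇^3ψ at z, giving a w with zR^3w and yR^0w.
First-order correspondent: \forall x \forall z (x R^2 z \to \exists w (x = w \wedge z R^3 w)).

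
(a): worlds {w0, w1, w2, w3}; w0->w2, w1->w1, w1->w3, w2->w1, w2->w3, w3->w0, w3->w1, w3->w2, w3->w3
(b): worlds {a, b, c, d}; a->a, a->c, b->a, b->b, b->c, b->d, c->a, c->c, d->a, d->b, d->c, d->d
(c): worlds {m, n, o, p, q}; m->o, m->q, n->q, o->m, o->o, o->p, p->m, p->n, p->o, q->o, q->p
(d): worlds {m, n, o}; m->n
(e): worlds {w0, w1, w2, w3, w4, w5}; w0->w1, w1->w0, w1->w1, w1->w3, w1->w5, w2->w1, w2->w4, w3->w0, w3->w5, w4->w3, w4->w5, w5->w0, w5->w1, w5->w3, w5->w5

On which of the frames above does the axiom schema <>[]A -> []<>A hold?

The schema corresponds to convergence: forall x forall y forall z (Rxy & Rxz -> exists w (Ryw & Rzw)).
(a): fails — Rw3w1 and Rw3w0 but w1 and w0 have no common successor.
(b): condition met.
(c): fails — Rpn and Rpo but n and o have no common successor.
(d): fails — Rmn and Rmn but n and n have no common successor.
(e): fails — Rw1w0 and Rw1w3 but w0 and w3 have no common successor.

(b)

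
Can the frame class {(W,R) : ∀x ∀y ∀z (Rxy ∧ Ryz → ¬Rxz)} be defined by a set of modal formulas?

Any modally definable frame class is closed under surjective bounded morphisms.
The 3-cycle (worlds s,t,u with s→t→u→s) is intransitive. Mapping every world to a single reflexive point • is a surjective bounded morphism; the reflexive point is not intransitive (R••∧R•• but R••).
So the class is not modally definable.

Not definable by any modal formula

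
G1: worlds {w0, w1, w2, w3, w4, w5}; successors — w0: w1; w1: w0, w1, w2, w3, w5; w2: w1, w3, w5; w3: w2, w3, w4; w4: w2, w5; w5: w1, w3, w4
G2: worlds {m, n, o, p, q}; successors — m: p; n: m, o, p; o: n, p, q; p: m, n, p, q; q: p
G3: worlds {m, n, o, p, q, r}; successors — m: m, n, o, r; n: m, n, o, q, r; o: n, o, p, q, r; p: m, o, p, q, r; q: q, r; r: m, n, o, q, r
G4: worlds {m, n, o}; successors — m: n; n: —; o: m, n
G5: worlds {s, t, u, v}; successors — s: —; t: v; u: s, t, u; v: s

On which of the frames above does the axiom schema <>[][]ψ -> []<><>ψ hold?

G1, G2, G3

This is the axiom for a generalized confluence (Geach) condition; its first-order frame correspondent is forall x forall y forall z ((xRy & xRz) -> exists w (y R^2 w & z R^2 w)).
G1: condition met.
G2: condition met.
G3: condition met.
G4: fails — mRn, mRn but no w with nR²w and nR²w.
G5: fails — tRv, tRv but no w with vR²w and vR²w.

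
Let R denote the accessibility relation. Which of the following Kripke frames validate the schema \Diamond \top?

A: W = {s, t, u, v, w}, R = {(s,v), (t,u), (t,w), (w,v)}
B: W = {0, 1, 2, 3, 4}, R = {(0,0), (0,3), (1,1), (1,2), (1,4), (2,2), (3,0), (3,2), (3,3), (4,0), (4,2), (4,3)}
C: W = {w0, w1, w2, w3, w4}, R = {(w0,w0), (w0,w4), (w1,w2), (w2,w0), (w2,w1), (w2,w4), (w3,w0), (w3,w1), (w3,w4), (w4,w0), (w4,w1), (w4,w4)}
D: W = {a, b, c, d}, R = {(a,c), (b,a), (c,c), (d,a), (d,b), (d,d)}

B, C, D

Frame correspondent (Sahlqvist): \forall x \exists y Rxy — i.e. seriality.
A: fails — world u has no successor.
B: condition met.
C: condition met.
D: condition met.
Valid on: B, C, D.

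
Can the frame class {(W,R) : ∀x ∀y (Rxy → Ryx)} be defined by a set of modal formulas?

Yes — defined by r → □◇r

This is a Sahlqvist condition; the B axiom r → □◇r defines it.
Suppose r→□◇r is valid. Take Rxy and set V(r)={x}. Then r at x, so □◇r at x, so ◇r at y, so some z with Ryz has r; z=x, i.e. Ryx.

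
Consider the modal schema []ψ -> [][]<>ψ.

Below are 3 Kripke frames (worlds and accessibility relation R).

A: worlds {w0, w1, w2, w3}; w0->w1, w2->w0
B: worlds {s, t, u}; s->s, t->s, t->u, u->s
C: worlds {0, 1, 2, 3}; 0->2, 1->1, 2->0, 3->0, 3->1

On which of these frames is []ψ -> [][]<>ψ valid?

B, C

The schema corresponds to a generalized confluence (Geach) condition: forall x forall z (x R^2 z -> exists w (xRw & zRw)).
A: fails — w2R²w1 but no w with w2Rw and w1Rw.
B: satisfies the condition.
C: satisfies the condition.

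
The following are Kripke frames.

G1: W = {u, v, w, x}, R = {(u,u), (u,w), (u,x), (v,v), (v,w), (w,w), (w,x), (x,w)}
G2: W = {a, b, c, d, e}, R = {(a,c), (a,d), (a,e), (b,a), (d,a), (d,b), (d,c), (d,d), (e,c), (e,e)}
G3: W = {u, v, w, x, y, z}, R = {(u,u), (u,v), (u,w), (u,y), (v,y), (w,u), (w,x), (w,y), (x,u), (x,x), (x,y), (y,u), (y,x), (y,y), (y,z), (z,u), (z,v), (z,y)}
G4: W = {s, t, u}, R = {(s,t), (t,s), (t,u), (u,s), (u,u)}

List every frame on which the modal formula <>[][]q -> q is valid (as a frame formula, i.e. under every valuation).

Frame correspondent (Sahlqvist): forall x forall y (xRy -> exists w (y R^2 w & x = w)) — i.e. a generalized confluence (Geach) condition.
G1: fails — uRw but no t with wR²t and u=t.
G2: fails — aRc but no w with cR²w and a=w.
G3: holds.
G4: fails — tRs but no w with sR²w and t=w.
Valid on: G3.

G3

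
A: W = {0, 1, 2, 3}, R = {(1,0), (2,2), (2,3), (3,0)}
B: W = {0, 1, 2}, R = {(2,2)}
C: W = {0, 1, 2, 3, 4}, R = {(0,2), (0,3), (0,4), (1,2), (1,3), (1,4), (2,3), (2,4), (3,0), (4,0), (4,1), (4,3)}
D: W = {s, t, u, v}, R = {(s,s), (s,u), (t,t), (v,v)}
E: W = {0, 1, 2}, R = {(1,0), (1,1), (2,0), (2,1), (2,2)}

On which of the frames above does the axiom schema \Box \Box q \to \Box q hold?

B, D, E

Frame correspondent (Sahlqvist): \forall x \forall y (Rxy \to \exists z (Rxz \wedge Rzy)) — i.e. density.
A: fails — R10 but no z with R1z and Rz0.
B: ✓.
C: fails — R02 but no z with R0z and Rz2.
D: ✓.
E: ✓.
Valid on: B, D, E.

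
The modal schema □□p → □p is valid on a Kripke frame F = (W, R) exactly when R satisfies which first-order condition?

Suppose □□p→□p is valid. Take Rxy and set V(p)={w : xR²w}. Then □□p at x, so □p at x, so p at y, i.e. ∃z(Rxz∧Rzy).
Conversely, on a frame with density the schema holds at every world under every valuation.
So the correspondent is density.

density: ∀x ∀y (Rxy → ∃z (Rxz ∧ Rzy))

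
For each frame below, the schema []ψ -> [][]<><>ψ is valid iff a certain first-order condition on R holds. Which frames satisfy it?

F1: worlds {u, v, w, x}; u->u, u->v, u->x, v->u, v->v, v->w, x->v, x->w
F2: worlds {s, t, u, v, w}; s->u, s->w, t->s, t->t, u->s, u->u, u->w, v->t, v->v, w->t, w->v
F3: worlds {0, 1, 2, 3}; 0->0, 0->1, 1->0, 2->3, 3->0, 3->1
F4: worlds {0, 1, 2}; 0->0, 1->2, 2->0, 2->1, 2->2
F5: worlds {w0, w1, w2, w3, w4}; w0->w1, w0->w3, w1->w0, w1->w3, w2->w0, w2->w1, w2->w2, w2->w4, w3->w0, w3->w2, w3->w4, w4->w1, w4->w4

F5

Frame correspondent (Sahlqvist): forall x forall z (x R^2 z -> exists w (xRw & z R^2 w)) — i.e. a generalized confluence (Geach) condition.
F1: fails — uR²w but no t with uRt and wR²t.
F2: fails — sR²v but no w* with sRw* and vR²w*.
F3: fails — 2R²0 but no w with 2Rw and 0R²w.
F4: fails — 1R²0 but no w with 1Rw and 0R²w.
F5: holds.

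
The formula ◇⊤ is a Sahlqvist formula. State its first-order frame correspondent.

seriality: ∀x ∃y Rxy

◇⊤ holds at w iff w has a successor, so frame-validity of ◇⊤ is exactly seriality. Equivalently via □q → ◇q:
Suppose □q→◇q is valid. At any x set V(q)=W. Then □q at x, so ◇q at x, so x has a successor.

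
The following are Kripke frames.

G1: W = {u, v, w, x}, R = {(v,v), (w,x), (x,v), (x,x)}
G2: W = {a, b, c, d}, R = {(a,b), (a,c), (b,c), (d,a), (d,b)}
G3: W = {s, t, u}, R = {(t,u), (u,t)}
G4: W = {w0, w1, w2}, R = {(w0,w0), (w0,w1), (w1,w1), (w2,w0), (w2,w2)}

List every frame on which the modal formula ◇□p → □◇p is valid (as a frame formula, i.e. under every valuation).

G1, G3, G4

The schema corresponds to convergence: ∀x ∀y ∀z (Rxy ∧ Rxz → ∃w (Ryw ∧ Rzw)).
G1: satisfies the condition.
G2: fails — Rab and Rac but b and c have no common successor.
G3: satisfies the condition.
G4: satisfies the condition.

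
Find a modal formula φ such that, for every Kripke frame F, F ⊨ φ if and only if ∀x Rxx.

□r → r

The condition is reflexivity. The T schema □r → r defines it.
Suppose □r→r is valid. At any x set V(r)={w : Rxw}. Then □r holds at x, so r holds at x, i.e. Rxx.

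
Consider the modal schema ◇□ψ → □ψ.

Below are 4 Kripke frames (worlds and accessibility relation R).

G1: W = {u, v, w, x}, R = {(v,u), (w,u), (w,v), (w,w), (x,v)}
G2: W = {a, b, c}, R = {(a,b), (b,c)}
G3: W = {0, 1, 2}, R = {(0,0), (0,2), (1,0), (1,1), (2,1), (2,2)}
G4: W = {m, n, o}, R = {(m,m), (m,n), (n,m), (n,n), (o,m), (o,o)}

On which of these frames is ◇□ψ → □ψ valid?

Frame correspondent (Sahlqvist): ∀x ∀y ∀z (Rxy ∧ Rxz → Ryz) — i.e. the Euclidean property.
G1: fails — Rvu and Rvu but not Ruu.
G2: fails — Rab and Rab but not Rbb.
G3: fails — R02 and R00 but not R20.
G4: fails — Rom and Roo but not Rmo.
Valid on no frame.

none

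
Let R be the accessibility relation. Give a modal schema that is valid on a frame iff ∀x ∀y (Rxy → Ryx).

q → □◇q

The condition is symmetry. The B schema q → □◇q defines it.
Suppose q→□◇q is valid. Take Rxy and set V(q)={x}. Then q at x, so □◇q at x, so ◇q at y, so some z with Ryz has q; z=x, i.e. Ryx.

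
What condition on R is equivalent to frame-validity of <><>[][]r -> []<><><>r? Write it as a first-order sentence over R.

This is a Sahlqvist (Geach-type) schema ◇^2□^2r → □^1◇^3r.
First-order correspondent: forall x forall y forall z ((x R^2 y & xRz) -> exists w (y R^2 w & z R^3 w)).

forall x forall y forall z ((x R^2 y & xRz) -> exists w (y R^2 w & z R^3 w))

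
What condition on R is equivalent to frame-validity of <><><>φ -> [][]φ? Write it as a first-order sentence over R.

forall x forall y forall z ((x R^3 y & x R^2 z) -> exists w (y = w & z = w))

This is a Sahlqvist (Geach-type) schema ◇^3□^0φ → □^2◇^0φ.
Minimal-valuation argument: fix x; take any y with xR^3y and any z with xR^2z. Set V(φ) to the set of worlds R-reachable from y in exactly 0 steps. Then □^0φ holds at y, so the antecedent holds at x; validity forces ◇^0φ at z, giving a w with zR^0w and yR^0w.
First-order correspondent: forall x forall y forall z ((x R^3 y & x R^2 z) -> exists w (y = w & z = w)).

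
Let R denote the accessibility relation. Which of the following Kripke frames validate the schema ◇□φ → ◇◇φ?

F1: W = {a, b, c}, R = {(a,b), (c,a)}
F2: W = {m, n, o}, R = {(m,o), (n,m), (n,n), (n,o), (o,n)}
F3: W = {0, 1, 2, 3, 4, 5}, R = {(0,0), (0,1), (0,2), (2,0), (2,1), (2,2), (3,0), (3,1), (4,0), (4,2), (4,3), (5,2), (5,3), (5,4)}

Frame correspondent (Sahlqvist): ∀x ∀y (xRy → ∃w (yRw ∧ xR²w)) — i.e. a generalized confluence (Geach) condition.
F1: fails — aRb but no w with bRw and aR²w.
F2: ✓.
F3: fails — 0R1 but no w with 1Rw and 0R²w.

F2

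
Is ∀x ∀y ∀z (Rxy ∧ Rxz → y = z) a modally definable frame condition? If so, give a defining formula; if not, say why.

This is a Sahlqvist condition; the CD axiom ◇r → □r defines it.
Suppose ◇r→□r is valid. Take Rxy, Rxz and set V(r)={y}. Then ◇r at x, so □r at x, so r at z, i.e. z=y.

Yes, by ◇r → □r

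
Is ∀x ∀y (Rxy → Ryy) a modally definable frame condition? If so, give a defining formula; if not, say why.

Yes, by □(□p → p)

Yes: it is shift-reflexivity, defined by the T□ schema □(□p → p).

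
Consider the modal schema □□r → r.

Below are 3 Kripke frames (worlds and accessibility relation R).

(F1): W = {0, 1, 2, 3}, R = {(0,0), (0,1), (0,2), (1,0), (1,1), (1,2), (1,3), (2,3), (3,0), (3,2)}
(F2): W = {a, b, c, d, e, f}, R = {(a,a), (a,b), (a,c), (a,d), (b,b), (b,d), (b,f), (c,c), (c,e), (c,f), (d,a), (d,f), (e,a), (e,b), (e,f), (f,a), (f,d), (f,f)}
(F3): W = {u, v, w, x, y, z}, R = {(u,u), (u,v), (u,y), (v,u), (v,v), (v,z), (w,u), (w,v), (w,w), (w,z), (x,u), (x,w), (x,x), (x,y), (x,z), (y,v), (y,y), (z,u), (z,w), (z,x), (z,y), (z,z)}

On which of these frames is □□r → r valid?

(F1), (F3)

Frame correspondent (Sahlqvist): ∀x ∃w (xR²w ∧ x = w) — i.e. a generalized confluence (Geach) condition.
(F1): holds.
(F2): fails — at e but no w with eR²w and e=w.
(F3): holds.
Valid on: (F1), (F3).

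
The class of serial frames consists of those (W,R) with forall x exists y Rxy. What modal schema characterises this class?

This is seriality; the standard corresponding axiom is D: □p → ◇p.
Suppose □p→◇p is valid. At any x set V(p)=W. Then □p at x, so ◇p at x, so x has a successor.

□p → ◇p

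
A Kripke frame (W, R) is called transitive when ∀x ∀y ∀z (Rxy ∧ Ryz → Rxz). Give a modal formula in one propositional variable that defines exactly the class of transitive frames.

This is transitivity; the standard corresponding axiom is 4: □s → □□s.
Suppose □s→□□s is valid. Take Rxy, Ryz and set V(s)={w : Rxw}. Then □s at x, so □□s at x, so □s at y, so s at z, i.e. Rxz.

□s → □□s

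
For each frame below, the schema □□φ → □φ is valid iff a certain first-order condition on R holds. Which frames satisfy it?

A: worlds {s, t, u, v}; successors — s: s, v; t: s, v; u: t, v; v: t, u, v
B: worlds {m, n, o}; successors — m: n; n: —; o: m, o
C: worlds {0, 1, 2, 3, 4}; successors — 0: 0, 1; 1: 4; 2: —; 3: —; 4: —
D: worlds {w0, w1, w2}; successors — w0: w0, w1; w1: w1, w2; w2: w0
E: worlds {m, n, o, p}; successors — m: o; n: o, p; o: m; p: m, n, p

Frame correspondent (Sahlqvist): ∀x ∀y (Rxy → ∃z (Rxz ∧ Rzy)) — i.e. density.
A: ✓.
B: fails — Rmn but no z with Rmz and Rzn.
C: fails — R14 but no z with R1z and Rz4.
D: ✓.
E: fails — Rom but no z with Roz and Rzm.
Valid on: A, D.

A, D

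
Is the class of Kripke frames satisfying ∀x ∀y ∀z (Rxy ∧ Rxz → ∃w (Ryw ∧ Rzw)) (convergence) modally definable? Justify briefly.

The condition is convergence. A defining modal formula is ◇□p → □◇p.
Suppose ◇□p→□◇p is valid. Take Rxy, Rxz and set V(p)={w : Ryw}. Then □p at y so ◇□p at x, so □◇p at x, so ◇p at z, giving w with Rzw and Ryw.

Definable; ◇□p → □◇p defines it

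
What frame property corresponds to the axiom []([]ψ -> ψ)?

Suppose □(□ψ→ψ) is valid. Take Rxy and set V(ψ)={w : Ryw}. Then at y, □ψ holds; since □(□ψ→ψ) at x, □ψ→ψ at y, so ψ at y, i.e. Ryy.

shift-reflexivity: forall x forall y (Rxy -> Ryy)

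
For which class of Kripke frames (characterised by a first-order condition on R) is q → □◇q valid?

Symmetry

This schema is the B axiom.
Its frame correspondent is symmetry — ∀x ∀y (Rxy → Ryx).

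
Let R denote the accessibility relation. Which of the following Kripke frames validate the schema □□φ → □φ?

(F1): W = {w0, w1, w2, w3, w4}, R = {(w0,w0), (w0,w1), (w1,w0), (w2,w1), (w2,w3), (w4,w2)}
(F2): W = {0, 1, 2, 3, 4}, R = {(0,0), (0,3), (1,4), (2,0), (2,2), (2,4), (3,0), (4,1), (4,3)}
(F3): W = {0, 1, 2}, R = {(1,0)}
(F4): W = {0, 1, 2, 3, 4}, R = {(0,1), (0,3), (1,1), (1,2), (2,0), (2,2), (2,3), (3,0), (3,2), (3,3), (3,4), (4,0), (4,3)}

This is the axiom for density; its first-order frame correspondent is ∀x ∀y (Rxy → ∃z (Rxz ∧ Rzy)).
(F1): fails — Rw4w2 but no z with Rw4z and Rzw2.
(F2): fails — R43 but no z with R4z and Rz3.
(F3): fails — R10 but no z with R1z and Rz0.
(F4): satisfies the condition.
Valid on: (F4).

(F4)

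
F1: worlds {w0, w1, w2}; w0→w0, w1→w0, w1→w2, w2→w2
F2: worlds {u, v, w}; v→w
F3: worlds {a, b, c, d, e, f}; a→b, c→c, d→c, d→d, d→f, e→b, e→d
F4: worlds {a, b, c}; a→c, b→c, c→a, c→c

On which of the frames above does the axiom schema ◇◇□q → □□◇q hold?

F2, F4

The schema corresponds to a generalized confluence (Geach) condition: ∀x ∀y ∀z ((xR²y ∧ xR²z) → ∃w (yRw ∧ zRw)).
F1: fails — w1R²w0, w1R²w2 but no w with w0Rw and w2Rw.
F2: holds.
F3: fails — dR²c, dR²f but no w with cRw and fRw.
F4: holds.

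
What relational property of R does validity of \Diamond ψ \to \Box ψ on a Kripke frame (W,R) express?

Suppose ◇ψ→□ψ is valid. Take Rxy, Rxz and set V(ψ)={y}. Then ◇ψ at x, so □ψ at x, so ψ at z, i.e. z=y.
The converse is a direct semantic check.
Frame condition: \forall x \forall y \forall z (Rxy \wedge Rxz \to y = z).

partial functionality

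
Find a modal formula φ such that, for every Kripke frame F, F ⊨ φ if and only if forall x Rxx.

□ψ → ψ

A defining formula is □ψ → ψ (the T axiom).
Suppose □ψ→ψ is valid. At any x set V(ψ)={w : Rxw}. Then □ψ holds at x, so ψ holds at x, i.e. Rxx.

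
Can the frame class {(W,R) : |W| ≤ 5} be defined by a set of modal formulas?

No — not modally definable

If a class were modally definable it would be closed under disjoint unions (Goldblatt–Thomason).
Any modal formula valid on each of 6 disjoint one-world frames is valid on their disjoint union (validity is preserved under disjoint unions). Each one-world frame has |W|=1≤5, but the union has |W|=6.
Hence having at most 5 worlds is not modally definable.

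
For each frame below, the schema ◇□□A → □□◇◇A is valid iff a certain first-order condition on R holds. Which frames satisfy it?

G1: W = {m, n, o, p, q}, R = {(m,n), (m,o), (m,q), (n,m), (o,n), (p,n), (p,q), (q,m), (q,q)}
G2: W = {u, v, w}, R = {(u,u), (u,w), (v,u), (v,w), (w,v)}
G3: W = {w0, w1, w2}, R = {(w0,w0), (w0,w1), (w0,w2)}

The schema corresponds to a generalized confluence (Geach) condition: ∀x ∀y ∀z ((xRy ∧ xR²z) → ∃w (yR²w ∧ zR²w)).
G1: fails — mRo, mR²n but no w with oR²w and nR²w.
G2: ✓.
G3: fails — w0Rw0, w0R²w1 but no w with w0R²w and w1R²w.
Valid on: G2.

G2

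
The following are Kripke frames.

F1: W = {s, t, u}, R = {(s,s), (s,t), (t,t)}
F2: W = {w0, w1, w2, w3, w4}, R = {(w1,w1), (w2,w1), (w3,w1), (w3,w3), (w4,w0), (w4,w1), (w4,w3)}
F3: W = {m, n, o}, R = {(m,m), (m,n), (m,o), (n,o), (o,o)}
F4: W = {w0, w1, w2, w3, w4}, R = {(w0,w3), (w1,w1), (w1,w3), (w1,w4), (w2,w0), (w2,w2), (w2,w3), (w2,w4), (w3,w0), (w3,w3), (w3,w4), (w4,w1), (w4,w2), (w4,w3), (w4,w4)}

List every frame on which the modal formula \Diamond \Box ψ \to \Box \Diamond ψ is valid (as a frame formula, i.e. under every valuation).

This is the axiom for convergence; its first-order frame correspondent is \forall x \forall y \forall z (Rxy \wedge Rxz \to \exists w (Ryw \wedge Rzw)).
F1: satisfies the condition.
F2: fails — Rw4w1 and Rw4w0 but w1 and w0 have no common successor.
F3: satisfies the condition.
F4: satisfies the condition.
Valid on: F1, F3, F4.

F1, F3, F4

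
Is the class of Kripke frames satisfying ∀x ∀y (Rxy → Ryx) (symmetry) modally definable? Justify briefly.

This is a Sahlqvist condition; the B axiom p → □◇p defines it.
Suppose p→□◇p is valid. Take Rxy and set V(p)={x}. Then p at x, so □◇p at x, so ◇p at y, so some z with Ryz has p; z=x, i.e. Ryx.

Definable; p → □◇p defines it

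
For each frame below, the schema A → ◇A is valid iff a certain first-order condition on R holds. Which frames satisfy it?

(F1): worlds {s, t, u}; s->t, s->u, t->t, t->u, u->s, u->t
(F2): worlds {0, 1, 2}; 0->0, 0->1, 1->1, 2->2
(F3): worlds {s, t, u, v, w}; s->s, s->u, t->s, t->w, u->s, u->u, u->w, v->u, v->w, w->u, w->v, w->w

(F2)

Frame correspondent (Sahlqvist): ∀x Rxx — i.e. reflexivity.
(F1): fails — world s does not see itself.
(F2): holds.
(F3): fails — world t does not see itself.
Valid on: (F2).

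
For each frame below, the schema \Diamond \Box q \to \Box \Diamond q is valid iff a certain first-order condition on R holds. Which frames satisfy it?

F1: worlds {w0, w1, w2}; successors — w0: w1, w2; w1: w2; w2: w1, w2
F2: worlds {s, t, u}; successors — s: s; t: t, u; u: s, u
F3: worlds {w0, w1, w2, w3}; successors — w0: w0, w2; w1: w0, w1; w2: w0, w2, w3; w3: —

F1, F2

This is the axiom for convergence; its first-order frame correspondent is \forall x \forall y \forall z (Rxy \wedge Rxz \to \exists w (Ryw \wedge Rzw)).
F1: satisfies the condition.
F2: satisfies the condition.
F3: fails — Rw2w2 and Rw2w3 but w2 and w3 have no common successor.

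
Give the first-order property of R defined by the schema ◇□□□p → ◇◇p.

∀x ∀y (xRy → ∃w (yR³w ∧ xR²w))

This is a Sahlqvist (Geach-type) schema ◇^1□^3p → □^0◇^2p.
First-order correspondent: ∀x ∀y (xRy → ∃w (yR³w ∧ xR²w)).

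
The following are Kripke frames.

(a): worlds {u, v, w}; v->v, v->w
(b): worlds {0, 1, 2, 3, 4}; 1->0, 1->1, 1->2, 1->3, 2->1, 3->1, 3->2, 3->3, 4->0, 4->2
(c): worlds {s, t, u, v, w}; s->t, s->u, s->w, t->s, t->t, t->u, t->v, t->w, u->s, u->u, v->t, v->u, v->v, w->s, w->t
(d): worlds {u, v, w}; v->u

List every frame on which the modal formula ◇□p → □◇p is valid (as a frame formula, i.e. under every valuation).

(c)

Frame correspondent (Sahlqvist): ∀x ∀y ∀z (Rxy ∧ Rxz → ∃w (Ryw ∧ Rzw)) — i.e. convergence.
(a): fails — Rvv and Rvw but v and w have no common successor.
(b): fails — R10 and R10 but 0 and 0 have no common successor.
(c): condition met.
(d): fails — Rvu and Rvu but u and u have no common successor.
Valid on: (c).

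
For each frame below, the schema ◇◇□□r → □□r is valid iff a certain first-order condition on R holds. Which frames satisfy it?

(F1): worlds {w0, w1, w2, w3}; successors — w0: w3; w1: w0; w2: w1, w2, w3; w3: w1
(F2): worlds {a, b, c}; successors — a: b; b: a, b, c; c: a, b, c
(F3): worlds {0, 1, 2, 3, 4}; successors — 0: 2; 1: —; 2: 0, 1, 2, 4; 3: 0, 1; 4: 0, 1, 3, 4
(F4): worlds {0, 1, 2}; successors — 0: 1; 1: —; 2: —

(F2), (F4)

This is the axiom for a generalized confluence (Geach) condition; its first-order frame correspondent is ∀x ∀y ∀z ((xR²y ∧ xR²z) → ∃w (yR²w ∧ z = w)).
(F1): fails — w0R²w1, w0R²w1 but no w with w1R²w and w1=w.
(F2): satisfies the condition.
(F3): fails — 0R²1, 0R²0 but no w with 1R²w and 0=w.
(F4): satisfies the condition.
Valid on: (F2), (F4).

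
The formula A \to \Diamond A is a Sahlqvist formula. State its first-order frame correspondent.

reflexivity: \forall x Rxx

This is a form of the T axiom.
Its frame correspondent is reflexivity — \forall x Rxx.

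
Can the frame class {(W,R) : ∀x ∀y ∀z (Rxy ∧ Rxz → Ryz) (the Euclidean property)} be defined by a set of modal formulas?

Yes, by ◇q → □◇q

This is a Sahlqvist condition; the 5 axiom ◇q → □◇q defines it.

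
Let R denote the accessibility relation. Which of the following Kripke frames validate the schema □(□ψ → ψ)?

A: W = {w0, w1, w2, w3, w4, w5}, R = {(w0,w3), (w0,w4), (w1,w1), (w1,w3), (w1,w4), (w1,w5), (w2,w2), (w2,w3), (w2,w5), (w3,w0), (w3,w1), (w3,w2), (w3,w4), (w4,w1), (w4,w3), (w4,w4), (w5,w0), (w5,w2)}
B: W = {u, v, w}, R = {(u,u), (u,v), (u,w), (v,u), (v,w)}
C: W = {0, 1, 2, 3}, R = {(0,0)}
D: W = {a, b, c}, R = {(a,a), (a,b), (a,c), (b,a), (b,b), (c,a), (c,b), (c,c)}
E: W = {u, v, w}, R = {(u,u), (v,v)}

C, D, E

This is the axiom for shift-reflexivity; its first-order frame correspondent is ∀x ∀y (Rxy → Ryy).
A: fails — Rw1w5 but not Rw5w5.
B: fails — Ruv but not Rvv.
C: satisfies the condition.
D: satisfies the condition.
E: satisfies the condition.
Valid on: C, D, E.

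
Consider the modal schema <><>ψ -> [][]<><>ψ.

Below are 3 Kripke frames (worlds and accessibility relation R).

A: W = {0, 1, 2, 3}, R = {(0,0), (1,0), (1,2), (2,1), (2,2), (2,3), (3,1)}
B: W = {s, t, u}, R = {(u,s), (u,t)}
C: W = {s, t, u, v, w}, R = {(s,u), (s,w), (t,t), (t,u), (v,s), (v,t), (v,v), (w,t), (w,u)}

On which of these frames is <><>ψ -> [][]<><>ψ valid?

B

The schema corresponds to a generalized confluence (Geach) condition: forall x forall y forall z ((x R^2 y & x R^2 z) -> exists w (y = w & z R^2 w)).
A: fails — 1R²1, 1R²0 but no w with 1=w and 0R²w.
B: satisfies the condition.
C: fails — sR²t, sR²u but no w* with t=w* and uR²w*.
Valid on: B.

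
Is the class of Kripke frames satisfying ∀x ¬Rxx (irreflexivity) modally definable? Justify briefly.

Modal frame validity is preserved under surjective bounded morphisms.
The 4-cycle (worlds a,b,c,d with a→b→c→d→a) is irreflexive, and the map sending every world to a single reflexive point • is a surjective bounded morphism (forth: every edge maps to (•,•); back: every world has a successor). So any modal formula valid on the 4-cycle is also valid on the reflexive point, which is not irreflexive.
Hence irreflexivity is not modally definable.

Not modally definable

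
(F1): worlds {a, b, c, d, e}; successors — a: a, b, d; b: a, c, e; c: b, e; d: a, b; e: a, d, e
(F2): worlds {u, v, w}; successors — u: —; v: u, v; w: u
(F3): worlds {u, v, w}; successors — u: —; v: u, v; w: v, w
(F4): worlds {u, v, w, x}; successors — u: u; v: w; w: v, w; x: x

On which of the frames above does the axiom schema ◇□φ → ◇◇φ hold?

The schema corresponds to a generalized confluence (Geach) condition: ∀x ∀y (xRy → ∃w (yRw ∧ xR²w)).
(F1): condition met.
(F2): fails — vRu but no t with uRt and vR²t.
(F3): fails — vRu but no t with uRt and vR²t.
(F4): condition met.

(F1), (F4)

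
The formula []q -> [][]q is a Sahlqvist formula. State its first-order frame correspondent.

Transitivity

Suppose □q→□□q is valid. Take Rxy, Ryz and set V(q)={w : Rxw}. Then □q at x, so □□q at x, so □q at y, so q at z, i.e. Rxz.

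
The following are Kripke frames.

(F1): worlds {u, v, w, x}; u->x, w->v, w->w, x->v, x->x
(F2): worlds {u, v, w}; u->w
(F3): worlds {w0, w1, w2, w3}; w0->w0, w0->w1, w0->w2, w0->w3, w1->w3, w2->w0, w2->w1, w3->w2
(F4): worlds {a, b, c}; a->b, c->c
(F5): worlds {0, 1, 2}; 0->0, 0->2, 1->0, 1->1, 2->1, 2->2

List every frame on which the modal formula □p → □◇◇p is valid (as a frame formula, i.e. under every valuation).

The schema corresponds to a generalized confluence (Geach) condition: ∀x ∀z (xRz → ∃w (xRw ∧ zR²w)).
(F1): fails — wRv but no t with wRt and vR²t.
(F2): fails — uRw but no t with uRt and wR²t.
(F3): fails — w1Rw3 but no w with w1Rw and w3R²w.
(F4): fails — aRb but no w with aRw and bR²w.
(F5): ✓.
Valid on: (F5).

(F5)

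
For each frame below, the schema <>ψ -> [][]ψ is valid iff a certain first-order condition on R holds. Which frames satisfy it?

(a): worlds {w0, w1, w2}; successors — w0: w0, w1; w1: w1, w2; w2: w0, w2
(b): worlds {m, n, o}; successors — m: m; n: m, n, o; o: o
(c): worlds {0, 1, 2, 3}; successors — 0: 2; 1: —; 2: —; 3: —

The schema corresponds to a generalized confluence (Geach) condition: forall x forall y forall z ((xRy & x R^2 z) -> exists w (y = w & z = w)).
(a): fails — w0Rw0, w0R²w1 but w0 ≠ w1.
(b): fails — nRm, nR²n but m ≠ n.
(c): holds.
Valid on: (c).

(c)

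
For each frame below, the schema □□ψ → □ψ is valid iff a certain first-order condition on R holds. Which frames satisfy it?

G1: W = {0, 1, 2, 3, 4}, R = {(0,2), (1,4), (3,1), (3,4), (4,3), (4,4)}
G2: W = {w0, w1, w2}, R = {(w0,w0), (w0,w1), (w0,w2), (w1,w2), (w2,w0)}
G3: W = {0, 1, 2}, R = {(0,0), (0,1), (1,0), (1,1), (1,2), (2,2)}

G3

The schema corresponds to density: ∀x ∀y (Rxy → ∃z (Rxz ∧ Rzy)).
G1: fails — R31 but no z with R3z and Rz1.
G2: fails — Rw1w2 but no z with Rw1z and Rzw2.
G3: holds.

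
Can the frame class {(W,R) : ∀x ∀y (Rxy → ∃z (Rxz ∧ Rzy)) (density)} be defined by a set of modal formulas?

Yes: it is density, defined by the C4 schema □□r → □r.
Suppose □□r→□r is valid. Take Rxy and set V(r)={w : xR²w}. Then □□r at x, so □r at x, so r at y, i.e. ∃z(Rxz∧Rzy).

Yes, by □□r → □r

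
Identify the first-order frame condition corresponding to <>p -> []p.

partial functionality: forall x forall y forall z (Rxy & Rxz -> y = z)

This schema is the CD axiom.
It corresponds to partial functionality: forall x forall y forall z (Rxy & Rxz -> y = z).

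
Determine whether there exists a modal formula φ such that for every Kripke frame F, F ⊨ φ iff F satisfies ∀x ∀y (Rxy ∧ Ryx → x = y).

If a class were modally definable it would be closed under surjective bounded morphisms (Goldblatt–Thomason).
The 4-cycle (worlds s,t,u,v with s→t→u→v→s) is antisymmetric. Sending even-indexed worlds to s and odd-indexed worlds to t is a surjective bounded morphism onto the two-world frame with s↔t, which is not antisymmetric.
So the class is not modally definable.

Not modally definable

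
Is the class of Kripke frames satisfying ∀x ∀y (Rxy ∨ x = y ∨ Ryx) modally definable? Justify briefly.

Modal frame validity is preserved under disjoint unions.
Take 4 disjoint single-world reflexive frames: each is trivially connected, but their disjoint union has 4 worlds with no edge between distinct components, so it is not connected.
So no modal formula (or set of formulas) defines exactly the connected frames.

Not definable by any modal formula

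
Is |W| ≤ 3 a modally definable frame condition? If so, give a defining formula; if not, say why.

Not definable by any modal formula

If a class were modally definable it would be closed under disjoint unions (Goldblatt–Thomason).
Any modal formula valid on each of 4 disjoint one-world frames is valid on their disjoint union (validity is preserved under disjoint unions). Each one-world frame has |W|=1≤3, but the union has |W|=4.
Hence having at most 3 worlds is not modally definable.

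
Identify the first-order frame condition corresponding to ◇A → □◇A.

the Euclidean property: ∀x ∀y ∀z (Rxy ∧ Rxz → Ryz)

Suppose ◇A→□◇A is valid. Take Rxy, Rxz and set V(A)={y}. Then ◇A at x, so □◇A at x, so ◇A at z, so some w with Rzw has A; w=y, i.e. Rzy. By symmetry of the argument, Ryz.
Conversely, any frame satisfying ∀x ∀y ∀z (Rxy ∧ Rxz → Ryz) validates the schema.
So the correspondent is the Euclidean property.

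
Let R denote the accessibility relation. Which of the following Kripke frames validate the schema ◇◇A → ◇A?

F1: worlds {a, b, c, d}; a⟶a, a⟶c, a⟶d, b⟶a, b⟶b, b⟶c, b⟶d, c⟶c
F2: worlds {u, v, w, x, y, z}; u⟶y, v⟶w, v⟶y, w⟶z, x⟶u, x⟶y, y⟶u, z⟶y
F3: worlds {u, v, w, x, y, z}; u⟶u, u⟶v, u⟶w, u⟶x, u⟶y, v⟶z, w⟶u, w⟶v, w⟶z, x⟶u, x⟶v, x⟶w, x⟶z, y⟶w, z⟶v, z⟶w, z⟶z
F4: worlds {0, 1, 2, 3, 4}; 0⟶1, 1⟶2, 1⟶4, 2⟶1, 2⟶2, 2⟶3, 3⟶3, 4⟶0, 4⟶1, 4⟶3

F1

Frame correspondent (Sahlqvist): ∀x ∀y ∀z (Rxy ∧ Ryz → Rxz) — i.e. transitivity.
F1: condition met.
F2: fails — Rvw and Rwz but not Rvz.
F3: fails — Ruv and Rvz but not Ruz.
F4: fails — R12 and R23 but not R13.
Valid on: F1.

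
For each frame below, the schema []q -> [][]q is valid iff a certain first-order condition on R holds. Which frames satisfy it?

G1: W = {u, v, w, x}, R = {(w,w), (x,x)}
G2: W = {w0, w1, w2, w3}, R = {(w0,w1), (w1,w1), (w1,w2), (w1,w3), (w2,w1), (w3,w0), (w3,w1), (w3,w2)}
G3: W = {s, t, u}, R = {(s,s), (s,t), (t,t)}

G1, G3

The schema corresponds to transitivity: forall x forall y forall z (Rxy & Ryz -> Rxz).
G1: holds.
G2: fails — Rw3w1 and Rw1w3 but not Rw3w3.
G3: holds.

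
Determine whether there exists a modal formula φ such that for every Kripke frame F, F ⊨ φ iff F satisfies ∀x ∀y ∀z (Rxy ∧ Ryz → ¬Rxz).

Any modally definable frame class is closed under surjective bounded morphisms.
The 3-cycle (worlds s,t,u with s→t→u→s) is intransitive. Mapping every world to a single reflexive point • is a surjective bounded morphism; the reflexive point is not intransitive (R••∧R•• but R••).
Hence intransitivity is not modally definable.

Not definable by any modal formula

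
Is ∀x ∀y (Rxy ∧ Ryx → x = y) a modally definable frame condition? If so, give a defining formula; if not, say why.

Modal frame validity is preserved under surjective bounded morphisms.
The 4-cycle (worlds 0,1,2,3 with 0→1→2→3→0) is antisymmetric. Sending even-indexed worlds to a and odd-indexed worlds to b is a surjective bounded morphism onto the two-world frame with a↔b, which is not antisymmetric.
So no modal formula (or set of formulas) defines exactly the antisymmetric frames.

No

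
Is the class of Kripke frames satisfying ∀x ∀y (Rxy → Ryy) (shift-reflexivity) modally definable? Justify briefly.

The condition is shift-reflexivity. A defining modal formula is □(□q → q).

Yes, by □(□q → q)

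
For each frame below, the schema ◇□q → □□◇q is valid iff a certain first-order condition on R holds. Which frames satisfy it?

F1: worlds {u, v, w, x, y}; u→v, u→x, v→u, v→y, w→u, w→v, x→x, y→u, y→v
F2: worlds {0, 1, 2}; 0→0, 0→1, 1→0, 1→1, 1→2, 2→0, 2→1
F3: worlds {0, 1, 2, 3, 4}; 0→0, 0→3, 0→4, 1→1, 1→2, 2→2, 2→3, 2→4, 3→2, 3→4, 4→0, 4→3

F2

The schema corresponds to a generalized confluence (Geach) condition: ∀x ∀y ∀z ((xRy ∧ xR²z) → ∃w (yRw ∧ zRw)).
F1: fails — uRv, uR²u but no t with vRt and uRt.
F2: condition met.
F3: fails — 0R3, 0R²4 but no w with 3Rw and 4Rw.
Valid on: F2.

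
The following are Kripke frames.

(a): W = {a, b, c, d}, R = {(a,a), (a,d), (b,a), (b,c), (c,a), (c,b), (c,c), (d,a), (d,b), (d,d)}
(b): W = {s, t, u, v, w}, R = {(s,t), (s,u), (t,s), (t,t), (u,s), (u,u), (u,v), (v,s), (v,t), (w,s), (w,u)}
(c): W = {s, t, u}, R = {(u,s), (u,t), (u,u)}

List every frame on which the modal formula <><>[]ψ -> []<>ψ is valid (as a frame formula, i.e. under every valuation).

(a), (b)

The schema corresponds to a generalized confluence (Geach) condition: forall x forall y forall z ((x R^2 y & xRz) -> exists w (yRw & zRw)).
(a): condition met.
(b): condition met.
(c): fails — uR²s, uRs but no w with sRw and sRw.
Valid on: (a), (b).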